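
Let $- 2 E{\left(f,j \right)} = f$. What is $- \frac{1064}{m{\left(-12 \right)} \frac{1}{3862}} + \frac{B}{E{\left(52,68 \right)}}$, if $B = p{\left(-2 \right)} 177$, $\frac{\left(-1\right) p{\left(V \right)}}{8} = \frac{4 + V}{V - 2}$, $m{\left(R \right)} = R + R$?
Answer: $\frac{6676336}{39} \approx 1.7119 \cdot 10^{5}$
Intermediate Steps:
$m{\left(R \right)} = 2 R$
$p{\left(V \right)} = - \frac{8 \left(4 + V\right)}{-2 + V}$ ($p{\left(V \right)} = - 8 \frac{4 + V}{V - 2} = - 8 \frac{4 + V}{-2 + V} = - \frac{8 \left(4 + V\right)}{-2 + V}$)
$E{\left(f,j \right)} = - \frac{f}{2}$
$B = 708$ ($B = \frac{8 \left(-4 - -2\right)}{-2 - 2} \cdot 177 = \frac{8 \left(-4 + 2\right)}{-4} \cdot 177 = 8 \left(- \frac{1}{4}\right) \left(-2\right) 177 = 4 \cdot 177 = 708$)
$- \frac{1064}{m{\left(-12 \right)} \frac{1}{3862}} + \frac{B}{E{\left(52,68 \right)}} = - \frac{1064}{2 \left(-12\right) \frac{1}{3862}} + \frac{708}{\left(- \frac{1}{2}\right) 52} = - \frac{1064}{\left(-24\right) \frac{1}{3862}} + \frac{708}{-26} = - \frac{1064}{- \frac{12}{1931}} + 708 \left(- \frac{1}{26}\right) = \left(-1064\right) \left(- \frac{1931}{12}\right) - \frac{354}{13} = \frac{513646}{3} - \frac{354}{13} = \frac{6676336}{39}$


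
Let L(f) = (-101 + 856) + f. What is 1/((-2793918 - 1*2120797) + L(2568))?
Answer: -1/4911392 ≈ -2.0361e-7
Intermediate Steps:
L(f) = 755 + f
1/((-2793918 - 1*2120797) + L(2568)) = 1/((-2793918 - 1*2120797) + (755 + 2568)) = 1/((-2793918 - 2120797) + 3323) = 1/(-4914715 + 3323) = 1/(-4911392) = -1/4911392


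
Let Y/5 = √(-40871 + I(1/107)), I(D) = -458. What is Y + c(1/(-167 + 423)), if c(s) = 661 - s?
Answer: 169215/256 + 5*I*√41329 ≈ 661.0 + 1016.5*I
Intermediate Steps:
Y = 5*I*√41329 (Y = 5*√(-40871 - 458) = 5*√(-41329) = 5*(I*√41329) = 5*I*√41329 ≈ 1016.5*I)
Y + c(1/(-167 + 423)) = 5*I*√41329 + (661 - 1/(-167 + 423)) = 5*I*√41329 + (661 - 1/256) = 5*I*√41329 + 169215/256 = 169215/256 + 5*I*√41329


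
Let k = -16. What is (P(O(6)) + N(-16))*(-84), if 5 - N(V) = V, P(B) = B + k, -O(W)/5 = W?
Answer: 2100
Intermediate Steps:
O(W) = -5*W
P(B) = -16 + B (P(B) = B - 16 = -16 + B)
N(V) = 5 - V
(P(O(6)) + N(-16))*(-84) = ((-16 - 5*6) + (5 - 1*(-16)))*(-84) = ((-16 - 30) + (5 + 16))*(-84) = (-46 + 21)*(-84) = -25*(-84) = 2100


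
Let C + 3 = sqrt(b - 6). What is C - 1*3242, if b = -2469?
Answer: -3245 + 15*I*sqrt(11) ≈ -3245.0 + 49.749*I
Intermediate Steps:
C = -3 + 15*I*sqrt(11) (C = -3 + sqrt(-2469 - 6) = -3 + sqrt(-2475) = -3 + 15*I*sqrt(11) ≈ -3.0 + 49.749*I)
C - 1*3242 = (-3 + 15*I*sqrt(11)) - 1*3242 = (-3 + 15*I*sqrt(11)) - 3242 = -3245 + 15*I*sqrt(11)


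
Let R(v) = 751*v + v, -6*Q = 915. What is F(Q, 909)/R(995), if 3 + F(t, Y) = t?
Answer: -311/1496480 ≈ -0.00020782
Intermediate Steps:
Q = -305/2 (Q = -1/6*915 = -305/2 ≈ -152.50)
F(t, Y) = -3 + t
R(v) = 752*v
F(Q, 909)/R(995) = (-3 - 305/2)/((752*995)) = -311/2/748240 = -311/2*1/748240 = -311/1496480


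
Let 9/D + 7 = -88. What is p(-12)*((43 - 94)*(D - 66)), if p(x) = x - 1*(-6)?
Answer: -1921374/95 ≈ -20225.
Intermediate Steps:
D = -9/95 (D = 9/(-7 - 88) = 9/(-95) = 9*(-1/95) = -9/95 ≈ -0.094737)
p(x) = 6 + x (p(x) = x + 6 = 6 + x)
p(-12)*((43 - 94)*(D - 66)) = (6 - 12)*((43 - 94)*(-9/95 - 66)) = -(-306)*(-6279)/95 = -6*320229/95 = -1921374/95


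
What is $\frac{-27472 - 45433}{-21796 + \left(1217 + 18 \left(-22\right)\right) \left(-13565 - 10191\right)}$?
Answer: $\frac{72905}{19525472} \approx 0.0037338$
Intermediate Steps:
$\frac{-27472 - 45433}{-21796 + \left(1217 + 18 \left(-22\right)\right) \left(-13565 - 10191\right)} = - \frac{72905}{-21796 + \left(1217 - 396\right) \left(-23756\right)} = - \frac{72905}{-21796 + 821 \left(-23756\right)} = - \frac{72905}{-21796 - 19503676} = - \frac{72905}{-19525472} = \left(-72905\right) \left(- \frac{1}{19525472}\right) = \frac{72905}{19525472}$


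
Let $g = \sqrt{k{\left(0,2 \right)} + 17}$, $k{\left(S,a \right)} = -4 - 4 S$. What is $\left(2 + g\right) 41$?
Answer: $82 + 41 \sqrt{13} \approx 229.83$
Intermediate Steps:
$g = \sqrt{13}$ ($g = \sqrt{\left(-4 - 0\right) + 17} = \sqrt{\left(-4 + 0\right) + 17} = \sqrt{-4 + 17} = \sqrt{13} \approx 3.6056$)
$\left(2 + g\right) 41 = \left(2 + \sqrt{13}\right) 41 = 82 + 41 \sqrt{13}$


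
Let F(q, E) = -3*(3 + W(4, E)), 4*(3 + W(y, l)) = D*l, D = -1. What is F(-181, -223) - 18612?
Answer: -75117/4 ≈ -18779.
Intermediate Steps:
W(y, l) = -3 - l/4 (W(y, l) = -3 + (-l)/4 = -3 - l/4)
F(q, E) = 3*E/4 (F(q, E) = -3*(3 + (-3 - E/4)) = -(-3)*E/4 = 3*E/4)
F(-181, -223) - 18612 = (¾)*(-223) - 18612 = -669/4 - 18612 = -75117/4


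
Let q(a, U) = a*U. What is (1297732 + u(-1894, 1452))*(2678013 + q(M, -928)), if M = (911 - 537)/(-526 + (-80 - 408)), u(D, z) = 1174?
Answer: 1763818393917062/507 ≈ 3.4789e+12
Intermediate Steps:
M = -187/507 (M = 374/(-526 - 488) = 374/(-1014) = 374*(-1/1014) = -187/507 ≈ -0.36884)
q(a, U) = U*a
(1297732 + u(-1894, 1452))*(2678013 + q(M, -928)) = (1297732 + 1174)*(2678013 - 928*(-187/507)) = 1298906*(2678013 + 173536/507) = 1298906*(1357926127/507) = 1763818393917062/507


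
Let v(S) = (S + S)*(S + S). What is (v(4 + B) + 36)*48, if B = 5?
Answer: 17280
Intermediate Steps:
v(S) = 4*S**2 (v(S) = (2*S)*(2*S) = 4*S**2)
(v(4 + B) + 36)*48 = (4*(4 + 5)**2 + 36)*48 = (4*9**2 + 36)*48 = (4*81 + 36)*48 = (324 + 36)*48 = 360*48 = 17280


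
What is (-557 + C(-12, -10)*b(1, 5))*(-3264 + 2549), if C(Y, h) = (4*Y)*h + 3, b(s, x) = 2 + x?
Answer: -2019160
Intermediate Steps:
C(Y, h) = 3 + 4*Y*h (C(Y, h) = 4*Y*h + 3 = 3 + 4*Y*h)
(-557 + C(-12, -10)*b(1, 5))*(-3264 + 2549) = (-557 + (3 + 4*(-12)*(-10))*(2 + 5))*(-3264 + 2549) = (-557 + (3 + 480)*7)*(-715) = (-557 + 483*7)*(-715) = (-557 + 3381)*(-715) = 2824*(-715) = -2019160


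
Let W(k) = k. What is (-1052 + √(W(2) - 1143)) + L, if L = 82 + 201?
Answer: -769 + I*√1141 ≈ -769.0 + 33.779*I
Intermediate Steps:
L = 283
(-1052 + √(W(2) - 1143)) + L = (-1052 + √(2 - 1143)) + 283 = (-1052 + √(-1141)) + 283 = (-1052 + I*√1141) + 283 = -769 + I*√1141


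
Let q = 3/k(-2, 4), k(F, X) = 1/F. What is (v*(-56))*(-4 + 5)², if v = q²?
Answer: -2016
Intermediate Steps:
q = -6 (q = 3/(1/(-2)) = 3/(-½) = 3*(-2) = -6)
v = 36 (v = (-6)² = 36)
(v*(-56))*(-4 + 5)² = (36*(-56))*(-4 + 5)² = -2016*1² = -2016*1 = -2016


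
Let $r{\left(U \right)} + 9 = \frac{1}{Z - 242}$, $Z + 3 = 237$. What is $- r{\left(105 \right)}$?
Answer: $\frac{73}{8} \approx 9.125$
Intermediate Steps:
$Z = 234$ ($Z = -3 + 237 = 234$)
$r{\left(U \right)} = - \frac{73}{8}$ ($r{\left(U \right)} = -9 + \frac{1}{234 - 242} = -9 + \frac{1}{-8} = -9 - \frac{1}{8} = - \frac{73}{8}$)
$- r{\left(105 \right)} = \left(-1\right) \left(- \frac{73}{8}\right) = \frac{73}{8}$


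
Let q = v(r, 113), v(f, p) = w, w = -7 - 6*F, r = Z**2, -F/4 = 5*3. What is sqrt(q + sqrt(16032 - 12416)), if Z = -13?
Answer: sqrt(353 + 4*sqrt(226)) ≈ 20.326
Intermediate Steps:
F = -60 (F = -20*3 = -4*15 = -60)
r = 169 (r = (-13)**2 = 169)
w = 353 (w = -7 - 6*(-60) = -7 + 360 = 353)
v(f, p) = 353
q = 353
sqrt(q + sqrt(16032 - 12416)) = sqrt(353 + sqrt(16032 - 12416)) = sqrt(353 + sqrt(3616)) = sqrt(353 + 4*sqrt(226))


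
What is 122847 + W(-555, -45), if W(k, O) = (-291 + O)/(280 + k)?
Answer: 33783261/275 ≈ 1.2285e+5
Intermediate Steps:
W(k, O) = (-291 + O)/(280 + k)
122847 + W(-555, -45) = 122847 + (-291 - 45)/(280 - 555) = 122847 - 336/(-275) = 122847 - 1/275*(-336) = 122847 + 336/275 = 33783261/275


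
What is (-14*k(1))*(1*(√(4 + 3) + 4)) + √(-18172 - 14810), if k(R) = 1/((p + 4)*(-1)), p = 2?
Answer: 28/3 + 7*√7/3 + I*√32982 ≈ 15.507 + 181.61*I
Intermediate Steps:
k(R) = -⅙ (k(R) = 1/((2 + 4)*(-1)) = 1/(6*(-1)) = 1/(-6) = -⅙)
(-14*k(1))*(1*(√(4 + 3) + 4)) + √(-18172 - 14810) = (-14*(-⅙))*(1*(√(4 + 3) + 4)) + √(-18172 - 14810) = 7*(1*(√7 + 4))/3 + √(-32982) = 7*(1*(4 + √7))/3 + I*√32982 = 7*(4 + √7)/3 + I*√32982 = (28/3 + 7*√7/3) + I*√32982 = 28/3 + 7*√7/3 + I*√32982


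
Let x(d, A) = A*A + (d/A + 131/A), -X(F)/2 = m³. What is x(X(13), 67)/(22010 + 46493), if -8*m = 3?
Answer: 77028891/1174963456 ≈ 0.065559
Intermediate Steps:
m = -3/8 (m = -⅛*3 = -3/8 ≈ -0.37500)
X(F) = 27/256 (X(F) = -2*(-3/8)³ = -2*(-27/512) = 27/256)
x(d, A) = A² + 131/A + d/A (x(d, A) = A² + (131/A + d/A) = A² + 131/A + d/A)
x(X(13), 67)/(22010 + 46493) = ((131 + 27/256 + 67³)/67)/(22010 + 46493) = ((131 + 27/256 + 300763)/67)/68503 = ((1/67)*(77028891/256))*(1/68503) = (77028891/17152)*(1/68503) = 77028891/1174963456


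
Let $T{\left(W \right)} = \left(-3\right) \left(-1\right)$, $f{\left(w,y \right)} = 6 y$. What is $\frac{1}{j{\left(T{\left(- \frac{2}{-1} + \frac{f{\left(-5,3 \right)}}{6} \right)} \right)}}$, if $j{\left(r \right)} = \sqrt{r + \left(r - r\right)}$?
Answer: $\frac{\sqrt{3}}{3} \approx 0.57735$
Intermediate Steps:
$T{\left(W \right)} = 3$
$j{\left(r \right)} = \sqrt{r}$ ($j{\left(r \right)} = \sqrt{r + 0} = \sqrt{r}$)
$\frac{1}{j{\left(T{\left(- \frac{2}{-1} + \frac{f{\left(-5,3 \right)}}{6} \right)} \right)}} = \frac{1}{\sqrt{3}} = \frac{\sqrt{3}}{3}$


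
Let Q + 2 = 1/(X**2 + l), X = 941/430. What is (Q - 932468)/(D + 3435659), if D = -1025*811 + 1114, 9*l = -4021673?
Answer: -346692051513285235/968723333545951879 ≈ -0.35789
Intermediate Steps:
l = -4021673/9 (l = (1/9)*(-4021673) = -4021673/9 ≈ -4.4685e+5)
X = 941/430 (X = 941*(1/430) = 941/430 ≈ 2.1884)
Q = -1487200400842/743599368371 (Q = -2 + 1/((941/430)**2 - 4021673/9) = -2 + 1/(885481/184900 - 4021673/9) = -2 + 1/(-743599368371/1664100) = -2 - 1664100/743599368371 = -1487200400842/743599368371 ≈ -2.0000)
D = -830161 (D = -831275 + 1114 = -830161)
(Q - 932468)/(D + 3435659) = (-1487200400842/743599368371 - 932468)/(-830161 + 3435659) = -693384103026570470/743599368371/2605498 = -693384103026570470/743599368371*1/2605498 = -346692051513285235/968723333545951879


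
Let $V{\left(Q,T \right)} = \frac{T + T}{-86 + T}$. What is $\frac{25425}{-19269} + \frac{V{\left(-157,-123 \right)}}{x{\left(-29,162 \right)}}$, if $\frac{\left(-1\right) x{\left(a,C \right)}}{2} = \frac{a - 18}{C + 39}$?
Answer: $\frac{25181968}{21031043} \approx 1.1974$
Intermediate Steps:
$V{\left(Q,T \right)} = \frac{2 T}{-86 + T}$
$x{\left(a,C \right)} = - \frac{2 \left(-18 + a\right)}{39 + C}$ ($x{\left(a,C \right)} = - 2 \frac{a - 18}{C + 39} = - 2 \frac{-18 + a}{39 + C} = - \frac{2 \left(-18 + a\right)}{39 + C}$)
$\frac{25425}{-19269} + \frac{V{\left(-157,-123 \right)}}{x{\left(-29,162 \right)}} = \frac{25425}{-19269} + \frac{2 \left(-123\right) \frac{1}{-86 - 123}}{2 \frac{1}{39 + 162} \left(18 - -29\right)} = 25425 \left(- \frac{1}{19269}\right) + \frac{2 \left(-123\right) \frac{1}{-209}}{2 \cdot \frac{1}{201} \left(18 + 29\right)} = - \frac{2825}{2141} + \frac{2 \left(-123\right) \left(- \frac{1}{209}\right)}{2 \cdot \frac{1}{201} \cdot 47} = - \frac{2825}{2141} + \frac{246}{209 \cdot \frac{94}{201}} = - \frac{2825}{2141} + \frac{246}{209} \cdot \frac{201}{94} = - \frac{2825}{2141} + \frac{24723}{9823} = \frac{25181968}{21031043}$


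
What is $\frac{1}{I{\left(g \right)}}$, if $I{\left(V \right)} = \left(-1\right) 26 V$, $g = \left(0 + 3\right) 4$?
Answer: $- \frac{1}{312} \approx -0.0032051$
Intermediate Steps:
$g = 12$ ($g = 3 \cdot 4 = 12$)
$I{\left(V \right)} = - 26 V$
$\frac{1}{I{\left(g \right)}} = \frac{1}{\left(-26\right) 12} = \frac{1}{-312} = - \frac{1}{312}$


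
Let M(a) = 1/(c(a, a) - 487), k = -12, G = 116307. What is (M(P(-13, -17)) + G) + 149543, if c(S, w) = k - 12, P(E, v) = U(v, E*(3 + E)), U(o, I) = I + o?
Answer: 135849349/511 ≈ 2.6585e+5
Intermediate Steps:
P(E, v) = v + E*(3 + E) (P(E, v) = E*(3 + E) + v = v + E*(3 + E))
c(S, w) = -24 (c(S, w) = -12 - 12 = -24)
M(a) = -1/511 (M(a) = 1/(-24 - 487) = 1/(-511) = -1/511)
(M(P(-13, -17)) + G) + 149543 = (-1/511 + 116307) + 149543 = 59432876/511 + 149543 = 135849349/511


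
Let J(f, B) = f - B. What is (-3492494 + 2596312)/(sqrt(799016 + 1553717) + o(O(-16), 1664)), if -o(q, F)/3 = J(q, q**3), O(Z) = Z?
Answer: 10969267680/147464867 + 896182*sqrt(2352733)/147464867 ≈ 83.707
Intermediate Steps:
o(q, F) = -3*q + 3*q**3 (o(q, F) = -3*(q - q**3) = -3*q + 3*q**3)
(-3492494 + 2596312)/(sqrt(799016 + 1553717) + o(O(-16), 1664)) = (-3492494 + 2596312)/(sqrt(799016 + 1553717) + 3*(-16)*(-1 + (-16)**2)) = -896182/(sqrt(2352733) + 3*(-16)*(-1 + 256)) = -896182/(sqrt(2352733) + 3*(-16)*255) = -896182/(sqrt(2352733) - 12240) = -896182/(-12240 + sqrt(2352733))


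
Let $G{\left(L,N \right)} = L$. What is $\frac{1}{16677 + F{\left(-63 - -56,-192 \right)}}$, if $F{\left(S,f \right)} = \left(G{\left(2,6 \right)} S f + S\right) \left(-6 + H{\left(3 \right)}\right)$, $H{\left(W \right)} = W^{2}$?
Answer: $\frac{1}{24720} \approx 4.0453 \cdot 10^{-5}$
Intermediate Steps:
$F{\left(S,f \right)} = 3 S + 6 S f$ ($F{\left(S,f \right)} = \left(2 S f + S\right) \left(-6 + 3^{2}\right) = \left(2 S f + S\right) \left(-6 + 9\right) = \left(S + 2 S f\right) 3 = 3 S + 6 S f$)
$\frac{1}{16677 + F{\left(-63 - -56,-192 \right)}} = \frac{1}{16677 + 3 \left(-63 - -56\right) \left(1 + 2 \left(-192\right)\right)} = \frac{1}{16677 + 3 \left(-63 + 56\right) \left(1 - 384\right)} = \frac{1}{16677 + 3 \left(-7\right) \left(-383\right)} = \frac{1}{16677 + 8043} = \frac{1}{24720}$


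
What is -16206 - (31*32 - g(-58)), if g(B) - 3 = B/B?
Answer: -17194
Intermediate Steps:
g(B) = 4 (g(B) = 3 + B/B = 3 + 1 = 4)
-16206 - (31*32 - g(-58)) = -16206 - (31*32 - 1*4) = -16206 - (992 - 4) = -16206 - 1*988 = -16206 - 988 = -17194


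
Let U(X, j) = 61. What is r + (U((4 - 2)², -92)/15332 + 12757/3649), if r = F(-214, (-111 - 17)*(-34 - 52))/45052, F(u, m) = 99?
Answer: 1103412757101/315062534542 ≈ 3.5022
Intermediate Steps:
r = 99/45052 ≈ 0.0021975
r + (U((4 - 2)², -92)/15332 + 12757/3649) = 99/45052 + (61/15332 + 12757/3649) = 99/45052 + 195812913/55946468 = 1103412757101/315062534542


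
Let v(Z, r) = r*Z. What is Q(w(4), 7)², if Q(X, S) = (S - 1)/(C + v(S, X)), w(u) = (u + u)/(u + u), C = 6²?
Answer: 36/1849 ≈ 0.019470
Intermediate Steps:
v(Z, r) = Z*r
C = 36
w(u) = 1 (w(u) = (2*u)/((2*u)) = (2*u)*(1/(2*u)) = 1)
Q(X, S) = (-1 + S)/(36 + S*X) (Q(X, S) = (S - 1)/(36 + S*X) = (-1 + S)/(36 + S*X))
Q(w(4), 7)² = ((-1 + 7)/(36 + 7*1))² = (6/(36 + 7))² = (6/43)² = 36/1849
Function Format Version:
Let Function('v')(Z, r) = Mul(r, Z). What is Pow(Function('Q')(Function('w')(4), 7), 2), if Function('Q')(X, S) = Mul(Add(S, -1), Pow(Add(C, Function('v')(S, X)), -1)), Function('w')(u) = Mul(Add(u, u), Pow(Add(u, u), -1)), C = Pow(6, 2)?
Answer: Rational(36, 1849) ≈ 0.019470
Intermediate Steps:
Function('v')(Z, r) = Mul(Z, r)
C = 36
Function('w')(u) = 1 (Function('w')(u) = Mul(Mul(2, u), Pow(Mul(2, u), -1)) = Mul(Mul(2, u), Mul(Rational(1, 2), Pow(u, -1))) = 1)
Function('Q')(X, S) = Mul(Pow(Add(36, Mul(S, X)), -1), Add(-1, S)) (Function('Q')(X, S) = Mul(Add(S, -1), Pow(Add(36, Mul(S, X)), -1)) = Mul(Add(-1, S), Pow(Add(36, Mul(S, X)), -1)) = Mul(Pow(Add(36, Mul(S, X)), -1), Add(-1, S)))
Pow(Function('Q')(Function('w')(4), 7), 2) = Pow(Mul(Pow(Add(36, Mul(7, 1)), -1), Add(-1, 7)), 2) = Pow(Mul(Pow(Add(36, 7), -1), 6), 2) = Pow(Mul(Pow(43, -1), 6), 2) = Pow(Mul(Rational(1, 43), 6), 2) = Pow(Rational(6, 43), 2) = Rational(36, 1849)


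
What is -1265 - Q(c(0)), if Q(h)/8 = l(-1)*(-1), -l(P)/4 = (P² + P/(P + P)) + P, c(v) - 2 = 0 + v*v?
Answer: -1281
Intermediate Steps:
c(v) = 2 + v² (c(v) = 2 + (0 + v*v) = 2 + (0 + v²) = 2 + v²)
l(P) = -2 - 4*P - 4*P² (l(P) = -4*((P² + P/(P + P)) + P) = -4*((P² + P/((2*P))) + P) = -4*((P² + (1/(2*P))*P) + P) = -4*((P² + ½) + P) = -4*((½ + P²) + P) = -4*(½ + P + P²) = -2 - 4*P - 4*P²)
Q(h) = 16 (Q(h) = 8*((-2 - 4*(-1) - 4*(-1)²)*(-1)) = 8*((-2 + 4 - 4*1)*(-1)) = 8*((-2 + 4 - 4)*(-1)) = 8*(-2*(-1)) = 8*2 = 16)
-1265 - Q(c(0)) = -1265 - 1*16 = -1265 - 16 = -1281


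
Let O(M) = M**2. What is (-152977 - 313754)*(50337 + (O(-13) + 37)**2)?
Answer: -43300035063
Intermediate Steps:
(-152977 - 313754)*(50337 + (O(-13) + 37)**2) = (-152977 - 313754)*(50337 + ((-13)**2 + 37)**2) = -466731*(50337 + (169 + 37)**2) = -466731*(50337 + 206**2) = -466731*(50337 + 42436) = -466731*92773 = -43300035063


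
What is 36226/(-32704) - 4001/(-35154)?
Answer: -40808575/41059872 ≈ -0.99388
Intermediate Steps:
36226/(-32704) - 4001/(-35154) = 36226*(-1/32704) - 4001*(-1/35154) = -18113/16352 + 4001/35154 = -40808575/41059872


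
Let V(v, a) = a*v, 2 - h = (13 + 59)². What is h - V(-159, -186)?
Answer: -34756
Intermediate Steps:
h = -5182 (h = 2 - (13 + 59)² = 2 - 1*72² = 2 - 1*5184 = 2 - 5184 = -5182)
h - V(-159, -186) = -5182 - (-186)*(-159) = -5182 - 1*29574 = -5182 - 29574 = -34756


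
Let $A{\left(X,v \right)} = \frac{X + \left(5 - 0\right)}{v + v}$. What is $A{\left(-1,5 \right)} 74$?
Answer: $\frac{148}{5} \approx 29.6$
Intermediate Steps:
$A{\left(X,v \right)} = \frac{5 + X}{2 v}$ ($A{\left(X,v \right)} = \frac{X + \left(5 + 0\right)}{2 v} = \left(X + 5\right) \frac{1}{2 v} = \left(5 + X\right) \frac{1}{2 v} = \frac{5 + X}{2 v}$)
$A{\left(-1,5 \right)} 74 = \frac{5 - 1}{2 \cdot 5} \cdot 74 = \frac{1}{2} \cdot \frac{1}{5} \cdot 4 \cdot 74 = \frac{2}{5} \cdot 74 = \frac{148}{5}$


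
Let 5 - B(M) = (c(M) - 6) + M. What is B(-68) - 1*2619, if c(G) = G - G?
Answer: -2540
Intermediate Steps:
c(G) = 0
B(M) = 11 - M (B(M) = 5 - ((0 - 6) + M) = 5 - (-6 + M) = 5 + (6 - M) = 11 - M)
B(-68) - 1*2619 = (11 - 1*(-68)) - 1*2619 = (11 + 68) - 2619 = 79 - 2619 = -2540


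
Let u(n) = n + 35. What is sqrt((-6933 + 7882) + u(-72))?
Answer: 4*sqrt(57) ≈ 30.199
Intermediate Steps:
u(n) = 35 + n
sqrt((-6933 + 7882) + u(-72)) = sqrt((-6933 + 7882) + (35 - 72)) = sqrt(949 - 37) = sqrt(912) = 4*sqrt(57)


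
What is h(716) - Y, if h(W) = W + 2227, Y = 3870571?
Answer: -3867628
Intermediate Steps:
h(W) = 2227 + W
h(716) - Y = (2227 + 716) - 1*3870571 = 2943 - 3870571 = -3867628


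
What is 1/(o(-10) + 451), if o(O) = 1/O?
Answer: 10/4509 ≈ 0.0022178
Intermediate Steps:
1/(o(-10) + 451) = 1/(1/(-10) + 451) = 1/(-1/10 + 451) = 1/(4509/10) = 10/4509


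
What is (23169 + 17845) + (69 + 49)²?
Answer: 54938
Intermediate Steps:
(23169 + 17845) + (69 + 49)² = 41014 + 118² = 41014 + 13924 = 54938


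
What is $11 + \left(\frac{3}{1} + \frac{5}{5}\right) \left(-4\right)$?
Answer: $-5$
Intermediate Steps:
$11 + \left(\frac{3}{1} + \frac{5}{5}\right) \left(-4\right) = 11 + \left(3 \cdot 1 + 5 \cdot \frac{1}{5}\right) \left(-4\right) = 11 + \left(3 + 1\right) \left(-4\right) = 11 + 4 \left(-4\right) = 11 - 16 = -5$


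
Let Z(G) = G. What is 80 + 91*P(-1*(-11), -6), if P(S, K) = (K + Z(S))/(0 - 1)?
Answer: -375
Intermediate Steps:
P(S, K) = -K - S (P(S, K) = (K + S)/(0 - 1) = (K + S)/(-1) = (K + S)*(-1) = -K - S)
80 + 91*P(-1*(-11), -6) = 80 + 91*(-1*(-6) - (-1)*(-11)) = 80 + 91*(6 - 1*11) = 80 + 91*(6 - 11) = 80 + 91*(-5) = 80 - 455 = -375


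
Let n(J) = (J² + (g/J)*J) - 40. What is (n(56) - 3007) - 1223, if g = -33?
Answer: -1167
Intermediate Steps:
n(J) = -73 + J² (n(J) = (J² + (-33/J)*J) - 40 = (J² - 33) - 40 = (-33 + J²) - 40 = -73 + J²)
(n(56) - 3007) - 1223 = ((-73 + 56²) - 3007) - 1223 = ((-73 + 3136) - 3007) - 1223 = (3063 - 3007) - 1223 = 56 - 1223 = -1167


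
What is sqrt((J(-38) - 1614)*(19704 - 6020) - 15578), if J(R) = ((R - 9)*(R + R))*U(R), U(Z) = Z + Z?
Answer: I*sqrt(3736924402) ≈ 61130.0*I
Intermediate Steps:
U(Z) = 2*Z
J(R) = 4*R**2*(-9 + R) (J(R) = ((R - 9)*(R + R))*(2*R) = ((-9 + R)*(2*R))*(2*R) = (2*R*(-9 + R))*(2*R) = 4*R**2*(-9 + R))
sqrt((J(-38) - 1614)*(19704 - 6020) - 15578) = sqrt((4*(-38)**2*(-9 - 38) - 1614)*(19704 - 6020) - 15578) = sqrt((4*1444*(-47) - 1614)*13684 - 15578) = sqrt((-271472 - 1614)*13684 - 15578) = sqrt(-273086*13684 - 15578) = sqrt(-3736908824 - 15578) = sqrt(-3736924402) = I*sqrt(3736924402)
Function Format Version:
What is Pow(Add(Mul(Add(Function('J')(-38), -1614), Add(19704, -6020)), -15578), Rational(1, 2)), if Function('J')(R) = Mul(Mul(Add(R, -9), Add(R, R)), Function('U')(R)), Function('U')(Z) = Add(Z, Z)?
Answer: Mul(I, Pow(3736924402, Rational(1, 2))) ≈ Mul(61130., I)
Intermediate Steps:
Function('U')(Z) = Mul(2, Z)
Function('J')(R) = Mul(4, Pow(R, 2), Add(-9, R)) (Function('J')(R) = Mul(Mul(Add(R, -9), Add(R, R)), Mul(2, R)) = Mul(Mul(Add(-9, R), Mul(2, R)), Mul(2, R)) = Mul(Mul(2, R, Add(-9, R)), Mul(2, R)) = Mul(4, Pow(R, 2), Add(-9, R)))
Pow(Add(Mul(Add(Function('J')(-38), -1614), Add(19704, -6020)), -15578), Rational(1, 2)) = Pow(Add(Mul(Add(Mul(4, Pow(-38, 2), Add(-9, -38)), -1614), Add(19704, -6020)), -15578), Rational(1, 2)) = Pow(Add(Mul(Add(Mul(4, 1444, -47), -1614), 13684), -15578), Rational(1, 2)) = Pow(Add(Mul(Add(-271472, -1614), 13684), -15578), Rational(1, 2)) = Pow(Add(Mul(-273086, 13684), -15578), Rational(1, 2)) = Pow(Add(-3736908824, -15578), Rational(1, 2)) = Pow(-3736924402, Rational(1, 2)) = Mul(I, Pow(3736924402, Rational(1, 2)))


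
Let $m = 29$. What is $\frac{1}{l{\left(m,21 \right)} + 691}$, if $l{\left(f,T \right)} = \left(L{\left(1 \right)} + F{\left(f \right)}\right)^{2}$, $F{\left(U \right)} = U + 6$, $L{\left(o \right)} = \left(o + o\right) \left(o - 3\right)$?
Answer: $\frac{1}{1652} \approx 0.00060533$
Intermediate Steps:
$L{\left(o \right)} = 2 o \left(-3 + o\right)$
$F{\left(U \right)} = 6 + U$
$l{\left(f,T \right)} = \left(2 + f\right)^{2}$ ($l{\left(f,T \right)} = \left(2 \cdot 1 \left(-3 + 1\right) + \left(6 + f\right)\right)^{2} = \left(2 \cdot 1 \left(-2\right) + \left(6 + f\right)\right)^{2} = \left(-4 + \left(6 + f\right)\right)^{2} = \left(2 + f\right)^{2}$)
$\frac{1}{l{\left(m,21 \right)} + 691} = \frac{1}{\left(2 + 29\right)^{2} + 691} = \frac{1}{31^{2} + 691} = \frac{1}{961 + 691} = \frac{1}{1652}$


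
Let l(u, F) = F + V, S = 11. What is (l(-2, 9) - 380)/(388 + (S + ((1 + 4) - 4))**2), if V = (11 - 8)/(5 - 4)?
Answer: -92/133 ≈ -0.69173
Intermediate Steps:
V = 3 (V = 3/1 = 3*1 = 3)
l(u, F) = 3 + F (l(u, F) = F + 3 = 3 + F)
(l(-2, 9) - 380)/(388 + (S + ((1 + 4) - 4))**2) = ((3 + 9) - 380)/(388 + (11 + ((1 + 4) - 4))**2) = (12 - 380)/(388 + (11 + (5 - 4))**2) = -368/(388 + (11 + 1)**2) = -368/(388 + 12**2) = -368/(388 + 144) = -368/532 = -368*1/532 = -92/133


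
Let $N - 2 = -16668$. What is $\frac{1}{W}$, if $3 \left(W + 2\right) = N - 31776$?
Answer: $- \frac{3}{48448} \approx -6.1922 \cdot 10^{-5}$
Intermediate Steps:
$N = -16666$ ($N = 2 - 16668 = -16666$)
$W = - \frac{48448}{3}$ ($W = -2 + \frac{-16666 - 31776}{3} = -2 + \frac{1}{3} \left(-48442\right) = -2 - \frac{48442}{3} = - \frac{48448}{3} \approx -16149.0$)
$\frac{1}{W} = \frac{1}{- \frac{48448}{3}} = - \frac{3}{48448}$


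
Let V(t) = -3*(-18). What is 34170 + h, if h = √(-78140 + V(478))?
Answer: 34170 + I*√78086 ≈ 34170.0 + 279.44*I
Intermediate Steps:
V(t) = 54
h = I*√78086 (h = √(-78140 + 54) = √(-78086) = I*√78086 ≈ 279.44*I)
34170 + h = 34170 + I*√78086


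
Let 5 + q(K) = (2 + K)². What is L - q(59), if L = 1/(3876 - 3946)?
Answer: -260121/70 ≈ -3716.0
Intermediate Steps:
q(K) = -5 + (2 + K)²
L = -1/70 (L = 1/(-70) = -1/70 ≈ -0.014286)
L - q(59) = -1/70 - (-5 + (2 + 59)²) = -1/70 - (-5 + 61²) = -1/70 - (-5 + 3721) = -1/70 - 1*3716 = -1/70 - 3716 = -260121/70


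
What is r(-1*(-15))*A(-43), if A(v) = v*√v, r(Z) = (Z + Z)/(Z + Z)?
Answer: -43*I*√43 ≈ -281.97*I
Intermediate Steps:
r(Z) = 1 (r(Z) = (2*Z)/((2*Z)) = (2*Z)*(1/(2*Z)) = 1)
A(v) = v^(3/2)
r(-1*(-15))*A(-43) = 1*(-43)^(3/2) = 1*(-43*I*√43) = -43*I*√43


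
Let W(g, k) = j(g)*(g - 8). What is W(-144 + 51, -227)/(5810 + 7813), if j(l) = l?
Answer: 3131/4541 ≈ 0.68950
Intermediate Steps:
W(g, k) = g*(-8 + g) (W(g, k) = g*(g - 8) = g*(-8 + g))
W(-144 + 51, -227)/(5810 + 7813) = ((-144 + 51)*(-8 + (-144 + 51)))/(5810 + 7813) = -93*(-8 - 93)/13623 = -93*(-101)*(1/13623) = 9393*(1/13623) = 3131/4541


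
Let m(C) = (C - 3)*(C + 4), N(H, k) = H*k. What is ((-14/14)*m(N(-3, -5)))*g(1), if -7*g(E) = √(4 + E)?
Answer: 228*√5/7 ≈ 72.832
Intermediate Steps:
m(C) = (-3 + C)*(4 + C)
g(E) = -√(4 + E)/7
((-14/14)*m(N(-3, -5)))*g(1) = ((-14/14)*(-12 - 3*(-5) + (-3*(-5))²))*(-√(4 + 1)/7) = ((-14*1/14)*(-12 + 15 + 15²))*(-√5/7) = (-(-12 + 15 + 225))*(-√5/7) = (-1*228)*(-√5/7) = -(-228)*√5/7 = 228*√5/7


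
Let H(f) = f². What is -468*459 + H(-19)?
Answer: -214451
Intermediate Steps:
-468*459 + H(-19) = -468*459 + (-19)² = -214812 + 361 = -214451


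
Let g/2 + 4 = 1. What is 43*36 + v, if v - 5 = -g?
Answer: 1559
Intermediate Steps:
g = -6 (g = -8 + 2*1 = -8 + 2 = -6)
v = 11 (v = 5 - 1*(-6) = 5 + 6 = 11)
43*36 + v = 43*36 + 11 = 1548 + 11 = 1559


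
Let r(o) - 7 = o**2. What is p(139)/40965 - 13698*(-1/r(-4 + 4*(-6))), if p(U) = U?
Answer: 561248519/32403315 ≈ 17.321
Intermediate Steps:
r(o) = 7 + o**2
p(139)/40965 - 13698*(-1/r(-4 + 4*(-6))) = 139/40965 - 13698*(-1/(7 + (-4 + 4*(-6))**2)) = 139*(1/40965) - 13698*(-1/(7 + (-4 - 24)**2)) = 139/40965 - 13698*(-1/(7 + (-28)**2)) = 139/40965 - 13698*(-1/(7 + 784)) = 139/40965 - 13698/((-1*791)) = 139/40965 - 13698/(-791) = 139/40965 - 13698*(-1/791) = 139/40965 + 13698/791 = 561248519/32403315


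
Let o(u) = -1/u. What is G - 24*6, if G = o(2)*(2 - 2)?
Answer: -144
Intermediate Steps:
G = 0 (G = (-1/2)*(2 - 2) = -1*½*0 = -½*0 = 0)
G - 24*6 = 0 - 24*6 = 0 - 144 = -144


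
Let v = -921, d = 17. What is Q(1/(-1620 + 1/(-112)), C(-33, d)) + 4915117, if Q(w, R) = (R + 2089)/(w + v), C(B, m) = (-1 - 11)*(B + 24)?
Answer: 821351399720064/167107273 ≈ 4.9151e+6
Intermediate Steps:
C(B, m) = -288 - 12*B (C(B, m) = -12*(24 + B) = -288 - 12*B)
Q(w, R) = (2089 + R)/(-921 + w) (Q(w, R) = (R + 2089)/(w - 921) = (2089 + R)/(-921 + w))
Q(1/(-1620 + 1/(-112)), C(-33, d)) + 4915117 = (2089 + (-288 - 12*(-33)))/(-921 + 1/(-1620 + 1/(-112))) + 4915117 = (2089 + (-288 + 396))/(-921 + 1/(-1620 - 1/112)) + 4915117 = (2089 + 108)/(-921 + 1/(-181441/112)) + 4915117 = 2197/(-921 - 112/181441) + 4915117 = 2197/(-167107273/181441) + 4915117 = -181441/167107273*2197 + 4915117 = -398625877/167107273 + 4915117 = 821351399720064/167107273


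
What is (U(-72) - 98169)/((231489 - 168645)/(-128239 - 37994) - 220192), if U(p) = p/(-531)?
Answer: 320938461793/719863711740 ≈ 0.44583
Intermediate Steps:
U(p) = -p/531 (U(p) = p*(-1/531) = -p/531)
(U(-72) - 98169)/((231489 - 168645)/(-128239 - 37994) - 220192) = (-1/531*(-72) - 98169)/((231489 - 168645)/(-128239 - 37994) - 220192) = (8/59 - 98169)/(62844/(-166233) - 220192) = -5791963/(59*(62844*(-1/166233) - 220192)) = -5791963/(59*(-20948/55411 - 220192)) = -5791963/(59*(-12201079860/55411)) = -5791963/59*(-55411/12201079860) = 320938461793/719863711740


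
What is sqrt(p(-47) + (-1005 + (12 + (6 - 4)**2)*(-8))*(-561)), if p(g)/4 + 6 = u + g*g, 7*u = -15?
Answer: sqrt(31576405)/7 ≈ 802.76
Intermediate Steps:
u = -15/7 (u = (1/7)*(-15) = -15/7 ≈ -2.1429)
p(g) = -228/7 + 4*g**2 (p(g) = -24 + 4*(-15/7 + g*g) = -24 + 4*(-15/7 + g**2) = -24 + (-60/7 + 4*g**2) = -228/7 + 4*g**2)
sqrt(p(-47) + (-1005 + (12 + (6 - 4)**2)*(-8))*(-561)) = sqrt((-228/7 + 4*(-47)**2) + (-1005 + (12 + (6 - 4)**2)*(-8))*(-561)) = sqrt((-228/7 + 4*2209) + (-1005 + (12 + 2**2)*(-8))*(-561)) = sqrt((-228/7 + 8836) + (-1005 + (12 + 4)*(-8))*(-561)) = sqrt(61624/7 + (-1005 + 16*(-8))*(-561)) = sqrt(61624/7 + (-1005 - 128)*(-561)) = sqrt(61624/7 - 1133*(-561)) = sqrt(61624/7 + 635613) = sqrt(4510915/7) = sqrt(31576405)/7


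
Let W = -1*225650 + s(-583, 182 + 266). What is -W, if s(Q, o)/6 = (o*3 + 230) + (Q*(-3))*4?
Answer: 174230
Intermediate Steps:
s(Q, o) = 1380 - 72*Q + 18*o (s(Q, o) = 6*((o*3 + 230) + (Q*(-3))*4) = 6*((3*o + 230) - 3*Q*4) = 6*((230 + 3*o) - 12*Q) = 6*(230 - 12*Q + 3*o) = 1380 - 72*Q + 18*o)
W = -174230 (W = -1*225650 + (1380 - 72*(-583) + 18*(182 + 266)) = -225650 + (1380 + 41976 + 18*448) = -225650 + (1380 + 41976 + 8064) = -225650 + 51420 = -174230)
-W = -1*(-174230) = 174230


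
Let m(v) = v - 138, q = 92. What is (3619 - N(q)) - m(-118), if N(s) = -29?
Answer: 3904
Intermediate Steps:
m(v) = -138 + v
(3619 - N(q)) - m(-118) = (3619 - 1*(-29)) - (-138 - 118) = (3619 + 29) - 1*(-256) = 3648 + 256 = 3904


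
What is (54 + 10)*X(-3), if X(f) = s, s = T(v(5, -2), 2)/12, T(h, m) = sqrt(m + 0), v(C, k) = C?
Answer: 16*sqrt(2)/3 ≈ 7.5425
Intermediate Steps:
T(h, m) = sqrt(m)
s = sqrt(2)/12 ≈ 0.11785
X(f) = sqrt(2)/12
(54 + 10)*X(-3) = (54 + 10)*(sqrt(2)/12) = 64*(sqrt(2)/12) = 16*sqrt(2)/3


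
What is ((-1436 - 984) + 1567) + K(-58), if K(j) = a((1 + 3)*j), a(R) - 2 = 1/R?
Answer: -197433/232 ≈ -851.00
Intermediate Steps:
a(R) = 2 + 1/R
K(j) = 2 + 1/(4*j) (K(j) = 2 + 1/((1 + 3)*j) = 2 + 1/(4*j))
((-1436 - 984) + 1567) + K(-58) = ((-1436 - 984) + 1567) + (2 + (¼)/(-58)) = (-2420 + 1567) + (2 + (¼)*(-1/58)) = -853 + (2 - 1/232) = -853 + 463/232 = -197433/232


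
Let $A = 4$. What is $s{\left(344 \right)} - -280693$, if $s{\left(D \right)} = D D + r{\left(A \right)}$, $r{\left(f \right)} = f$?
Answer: $399033$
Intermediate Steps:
$s{\left(D \right)} = 4 + D^{2}$ ($s{\left(D \right)} = D D + 4 = D^{2} + 4 = 4 + D^{2}$)
$s{\left(344 \right)} - -280693 = \left(4 + 344^{2}\right) - -280693 = \left(4 + 118336\right) + 280693 = 118340 + 280693 = 399033$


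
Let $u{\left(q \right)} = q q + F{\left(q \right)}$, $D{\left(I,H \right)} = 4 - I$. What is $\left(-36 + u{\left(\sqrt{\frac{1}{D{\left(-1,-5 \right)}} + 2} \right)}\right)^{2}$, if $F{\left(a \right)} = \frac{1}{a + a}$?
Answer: $\frac{1256809}{1100} - \frac{169 \sqrt{55}}{55} \approx 1119.8$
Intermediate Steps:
$F{\left(a \right)} = \frac{1}{2 a}$
$u{\left(q \right)} = q^{2} + \frac{1}{2 q}$ ($u{\left(q \right)} = q q + \frac{1}{2 q} = q^{2} + \frac{1}{2 q}$)
$\left(-36 + u{\left(\sqrt{\frac{1}{D{\left(-1,-5 \right)}} + 2} \right)}\right)^{2} = \left(-36 + \frac{\frac{1}{2} + \left(\sqrt{\frac{1}{4 - -1} + 2}\right)^{3}}{\sqrt{\frac{1}{4 - -1} + 2}}\right)^{2} = \left(-36 + \frac{\frac{1}{2} + \left(\sqrt{\frac{1}{4 + 1} + 2}\right)^{3}}{\sqrt{\frac{1}{4 + 1} + 2}}\right)^{2} = \left(-36 + \frac{\frac{1}{2} + \left(\sqrt{\frac{1}{5} + 2}\right)^{3}}{\sqrt{\frac{1}{5} + 2}}\right)^{2} = \left(-36 + \frac{\frac{1}{2} + \left(\sqrt{\frac{11}{5}}\right)^{3}}{\sqrt{\frac{11}{5}}}\right)^{2} = \left(-36 + \frac{\frac{1}{2} + \left(\frac{\sqrt{55}}{5}\right)^{3}}{\frac{1}{5} \sqrt{55}}\right)^{2} = \left(-36 + \frac{\sqrt{55}}{11} \left(\frac{1}{2} + \frac{11 \sqrt{55}}{25}\right)\right)^{2} = \left(-36 + \frac{\sqrt{55} \left(\frac{1}{2} + \frac{11 \sqrt{55}}{25}\right)}{11}\right)^{2}$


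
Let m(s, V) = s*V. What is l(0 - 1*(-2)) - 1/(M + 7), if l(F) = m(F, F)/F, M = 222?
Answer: 457/229 ≈ 1.9956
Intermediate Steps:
m(s, V) = V*s
l(F) = F (l(F) = (F*F)/F = F²/F = F)
l(0 - 1*(-2)) - 1/(M + 7) = (0 - 1*(-2)) - 1/(222 + 7) = (0 + 2) - 1/229 = 2 - 1*1/229 = 2 - 1/229 = 457/229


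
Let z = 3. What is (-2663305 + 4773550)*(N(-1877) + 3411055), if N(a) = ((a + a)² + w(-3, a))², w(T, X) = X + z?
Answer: 418981116076460978655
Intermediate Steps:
w(T, X) = 3 + X (w(T, X) = X + 3 = 3 + X)
N(a) = (3 + a + 4*a²)² (N(a) = ((a + a)² + (3 + a))² = ((2*a)² + (3 + a))² = (4*a² + (3 + a))² = (3 + a + 4*a²)²)
(-2663305 + 4773550)*(N(-1877) + 3411055) = (-2663305 + 4773550)*((3 - 1877 + 4*(-1877)²)² + 3411055) = 2110245*((3 - 1877 + 4*3523129)² + 3411055) = 2110245*((3 - 1877 + 14092516)² + 3411055) = 2110245*(14090642² + 3411055) = 2110245*(198546191972164 + 3411055) = 2110245*198546195383219 = 418981116076460978655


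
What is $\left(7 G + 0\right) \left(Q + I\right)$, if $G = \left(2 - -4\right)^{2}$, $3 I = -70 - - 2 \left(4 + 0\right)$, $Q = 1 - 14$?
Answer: $-8484$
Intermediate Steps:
$Q = -13$ ($Q = 1 - 14 = -13$)
$I = - \frac{62}{3}$ ($I = \frac{-70 - - 2 \left(4 + 0\right)}{3} = \frac{-70 - \left(-2\right) 4}{3} = \frac{-70 - -8}{3} = \frac{-70 + 8}{3} = \frac{1}{3} \left(-62\right) = - \frac{62}{3} \approx -20.667$)
$G = 36$ ($G = \left(2 + 4\right)^{2} = 6^{2} = 36$)
$\left(7 G + 0\right) \left(Q + I\right) = \left(7 \cdot 36 + 0\right) \left(-13 - \frac{62}{3}\right) = \left(252 + 0\right) \left(- \frac{101}{3}\right) = 252 \left(- \frac{101}{3}\right) = -8484$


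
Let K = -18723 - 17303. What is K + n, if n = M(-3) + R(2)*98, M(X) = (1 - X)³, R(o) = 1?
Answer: -35864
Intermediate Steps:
K = -36026
n = 162 (n = -(-1 - 3)³ + 1*98 = -1*(-4)³ + 98 = -1*(-64) + 98 = 64 + 98 = 162)
K + n = -36026 + 162 = -35864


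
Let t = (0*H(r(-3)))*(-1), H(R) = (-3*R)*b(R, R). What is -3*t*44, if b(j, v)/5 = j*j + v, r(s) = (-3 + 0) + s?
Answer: 0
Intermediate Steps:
r(s) = -3 + s
b(j, v) = 5*v + 5*j² (b(j, v) = 5*(j*j + v) = 5*(j² + v) = 5*(v + j²) = 5*v + 5*j²)
H(R) = -3*R*(5*R + 5*R²) (H(R) = (-3*R)*(5*R + 5*R²) = -3*R*(5*R + 5*R²))
t = 0 (t = (0*(-15*(-3 - 3)²*(1 + (-3 - 3))))*(-1) = (0*(-15*(-6)²*(1 - 6)))*(-1) = (0*(-15*36*(-5)))*(-1) = (0*2700)*(-1) = 0*(-1) = 0)
-3*t*44 = -3*0*44 = 0*44 = 0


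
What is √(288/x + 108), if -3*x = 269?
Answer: 18*√23403/269 ≈ 10.237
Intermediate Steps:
x = -269/3 (x = -⅓*269 = -269/3 ≈ -89.667)
√(288/x + 108) = √(288/(-269/3) + 108) = √(288*(-3/269) + 108) = √(-864/269 + 108) = √(28188/269) = 18*√23403/269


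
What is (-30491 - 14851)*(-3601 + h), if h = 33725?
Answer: -1365882408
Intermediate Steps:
(-30491 - 14851)*(-3601 + h) = (-30491 - 14851)*(-3601 + 33725) = -45342*30124 = -1365882408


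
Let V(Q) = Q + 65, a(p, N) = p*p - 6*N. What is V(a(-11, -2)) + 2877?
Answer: 3075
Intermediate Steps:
a(p, N) = p² - 6*N
V(Q) = 65 + Q
V(a(-11, -2)) + 2877 = (65 + ((-11)² - 6*(-2))) + 2877 = (65 + (121 + 12)) + 2877 = (65 + 133) + 2877 = 198 + 2877 = 3075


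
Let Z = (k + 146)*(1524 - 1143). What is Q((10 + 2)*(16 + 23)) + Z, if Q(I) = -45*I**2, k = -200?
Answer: -9876654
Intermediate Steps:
Z = -20574 (Z = (-200 + 146)*(1524 - 1143) = -54*381 = -20574)
Q((10 + 2)*(16 + 23)) + Z = -45*(10 + 2)**2*(16 + 23)**2 - 20574 = -45*(12*39)**2 - 20574 = -45*468**2 - 20574 = -45*219024 - 20574 = -9856080 - 20574 = -9876654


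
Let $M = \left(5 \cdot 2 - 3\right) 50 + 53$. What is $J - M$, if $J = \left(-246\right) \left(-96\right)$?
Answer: $23213$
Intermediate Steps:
$J = 23616$
$M = 403$ ($M = \left(10 - 3\right) 50 + 53 = 7 \cdot 50 + 53 = 350 + 53 = 403$)
$J - M = 23616 - 403 = 23213$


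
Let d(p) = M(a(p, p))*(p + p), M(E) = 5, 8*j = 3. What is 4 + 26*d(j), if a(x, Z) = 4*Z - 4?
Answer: 203/2 ≈ 101.50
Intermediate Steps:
j = 3/8 (j = (⅛)*3 = 3/8 ≈ 0.37500)
a(x, Z) = -4 + 4*Z
d(p) = 10*p (d(p) = 5*(p + p) = 5*(2*p) = 10*p)
4 + 26*d(j) = 4 + 26*(10*(3/8)) = 4 + 26*(15/4) = 4 + 195/2 = 203/2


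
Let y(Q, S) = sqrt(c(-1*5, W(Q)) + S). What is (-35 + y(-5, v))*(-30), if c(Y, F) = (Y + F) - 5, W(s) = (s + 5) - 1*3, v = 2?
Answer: 1050 - 30*I*sqrt(11) ≈ 1050.0 - 99.499*I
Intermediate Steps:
W(s) = 2 + s (W(s) = (5 + s) - 3 = 2 + s)
c(Y, F) = -5 + F + Y (c(Y, F) = (F + Y) - 5 = -5 + F + Y)
y(Q, S) = sqrt(-8 + Q + S) (y(Q, S) = sqrt((-5 + (2 + Q) - 1*5) + S) = sqrt((-5 + (2 + Q) - 5) + S) = sqrt((-8 + Q) + S) = sqrt(-8 + Q + S))
(-35 + y(-5, v))*(-30) = (-35 + sqrt(-8 - 5 + 2))*(-30) = (-35 + sqrt(-11))*(-30) = (-35 + I*sqrt(11))*(-30) = 1050 - 30*I*sqrt(11)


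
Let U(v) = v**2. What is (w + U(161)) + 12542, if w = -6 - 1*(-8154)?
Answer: 46611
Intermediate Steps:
w = 8148 (w = -6 + 8154 = 8148)
(w + U(161)) + 12542 = (8148 + 161**2) + 12542 = (8148 + 25921) + 12542 = 34069 + 12542 = 46611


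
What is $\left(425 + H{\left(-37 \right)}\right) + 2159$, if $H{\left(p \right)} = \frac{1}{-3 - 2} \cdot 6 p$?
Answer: $\frac{13142}{5} \approx 2628.4$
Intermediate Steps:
$H{\left(p \right)} = - \frac{6 p}{5}$ ($H{\left(p \right)} = \frac{1}{-5} \cdot 6 p = \left(- \frac{1}{5}\right) 6 p = - \frac{6 p}{5}$)
$\left(425 + H{\left(-37 \right)}\right) + 2159 = \left(425 - - \frac{222}{5}\right) + 2159 = \left(425 + \frac{222}{5}\right) + 2159 = \frac{2347}{5} + 2159 = \frac{13142}{5}$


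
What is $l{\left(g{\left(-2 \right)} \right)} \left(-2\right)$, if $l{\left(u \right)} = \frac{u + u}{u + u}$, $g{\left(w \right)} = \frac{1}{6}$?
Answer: $-2$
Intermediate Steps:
$g{\left(w \right)} = \frac{1}{6}$
$l{\left(u \right)} = 1$ ($l{\left(u \right)} = \frac{2 u}{2 u} = 2 u \frac{1}{2 u} = 1$)
$l{\left(g{\left(-2 \right)} \right)} \left(-2\right) = 1 \left(-2\right) = -2$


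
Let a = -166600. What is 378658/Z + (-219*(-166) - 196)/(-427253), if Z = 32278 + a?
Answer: -83319790675/28694738733 ≈ -2.9037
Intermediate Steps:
Z = -134322 (Z = 32278 - 166600 = -134322)
378658/Z + (-219*(-166) - 196)/(-427253) = 378658/(-134322) + (-219*(-166) - 196)/(-427253) = 378658*(-1/134322) + (36354 - 196)*(-1/427253) = -189329/67161 + 36158*(-1/427253) = -189329/67161 - 36158/427253 = -83319790675/28694738733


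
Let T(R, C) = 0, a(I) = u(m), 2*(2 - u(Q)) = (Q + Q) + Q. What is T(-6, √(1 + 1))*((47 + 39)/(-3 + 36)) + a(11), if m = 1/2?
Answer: 5/4 ≈ 1.2500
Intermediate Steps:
m = ½ ≈ 0.50000
u(Q) = 2 - 3*Q/2 (u(Q) = 2 - ((Q + Q) + Q)/2 = 2 - (2*Q + Q)/2 = 2 - 3*Q/2)
a(I) = 5/4 (a(I) = 2 - 3/2*½ = 2 - ¾ = 5/4)
T(-6, √(1 + 1))*((47 + 39)/(-3 + 36)) + a(11) = 0*((47 + 39)/(-3 + 36)) + 5/4 = 0*(86/33) + 5/4 = 0 + 5/4 = 5/4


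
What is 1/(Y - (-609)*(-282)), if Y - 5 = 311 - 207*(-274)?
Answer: -1/114704 ≈ -8.7181e-6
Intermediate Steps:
Y = 57034 (Y = 5 + (311 - 207*(-274)) = 5 + (311 + 56718) = 5 + 57029 = 57034)
1/(Y - (-609)*(-282)) = 1/(57034 - (-609)*(-282)) = 1/(57034 - 1*171738) = 1/(57034 - 171738) = 1/(-114704) = -1/114704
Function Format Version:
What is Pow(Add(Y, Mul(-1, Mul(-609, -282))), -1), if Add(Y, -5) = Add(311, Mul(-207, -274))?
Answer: Rational(-1, 114704) ≈ -8.7181e-6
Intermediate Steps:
Y = 57034 (Y = Add(5, Add(311, Mul(-207, -274))) = Add(5, Add(311, 56718)) = Add(5, 57029) = 57034)
Pow(Add(Y, Mul(-1, Mul(-609, -282))), -1) = Pow(Add(57034, Mul(-1, Mul(-609, -282))), -1) = Pow(Add(57034, Mul(-1, 171738)), -1) = Pow(Add(57034, -171738), -1) = Pow(-114704, -1) = Rational(-1, 114704)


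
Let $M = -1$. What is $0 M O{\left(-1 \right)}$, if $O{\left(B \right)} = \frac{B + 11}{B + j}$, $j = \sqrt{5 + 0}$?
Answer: $0$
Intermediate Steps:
$j = \sqrt{5} \approx 2.2361$
$O{\left(B \right)} = \frac{11 + B}{B + \sqrt{5}}$ ($O{\left(B \right)} = \frac{B + 11}{B + \sqrt{5}} = \frac{11 + B}{B + \sqrt{5}}$)
$0 M O{\left(-1 \right)} = 0 \left(- \frac{11 - 1}{-1 + \sqrt{5}}\right) = 0 \left(- \frac{10}{-1 + \sqrt{5}}\right) = 0$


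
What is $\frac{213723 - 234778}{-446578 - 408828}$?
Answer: $\frac{21055}{855406} \approx 0.024614$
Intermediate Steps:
$\frac{213723 - 234778}{-446578 - 408828} = - \frac{21055}{-855406} = \left(-21055\right) \left(- \frac{1}{855406}\right) = \frac{21055}{855406}$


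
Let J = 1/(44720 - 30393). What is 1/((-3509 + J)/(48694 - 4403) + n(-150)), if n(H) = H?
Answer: -634557157/95233846992 ≈ -0.0066631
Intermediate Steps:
J = 1/14327 ≈ 6.9798e-5
1/((-3509 + J)/(48694 - 4403) + n(-150)) = 1/((-3509 + 1/14327)/(48694 - 4403) - 150) = 1/(-50273442/14327/44291 - 150) = 1/(-50273442/14327*1/44291 - 150) = 1/(-50273442/634557157 - 150) = 1/(-95233846992/634557157) = -634557157/95233846992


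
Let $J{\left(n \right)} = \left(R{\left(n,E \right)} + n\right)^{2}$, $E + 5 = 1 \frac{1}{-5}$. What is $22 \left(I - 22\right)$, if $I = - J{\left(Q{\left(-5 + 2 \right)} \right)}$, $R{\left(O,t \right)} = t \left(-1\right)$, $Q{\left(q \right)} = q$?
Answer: $- \frac{14762}{25} \approx -590.48$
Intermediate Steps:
$E = - \frac{26}{5}$ ($E = -5 + 1 \frac{1}{-5} = -5 + 1 \left(- \frac{1}{5}\right) = -5 - \frac{1}{5} = - \frac{26}{5} \approx -5.2$)
$R{\left(O,t \right)} = - t$
$J{\left(n \right)} = \left(\frac{26}{5} + n\right)^{2}$ ($J{\left(n \right)} = \left(\left(-1\right) \left(- \frac{26}{5}\right) + n\right)^{2} = \left(\frac{26}{5} + n\right)^{2}$)
$I = - \frac{121}{25}$ ($I = - \frac{\left(26 + 5 \left(-5 + 2\right)\right)^{2}}{25} = - \frac{\left(26 + 5 \left(-3\right)\right)^{2}}{25} = - \frac{\left(26 - 15\right)^{2}}{25} = - \frac{11^{2}}{25} = - \frac{121}{25} \approx -4.84$)
$22 \left(I - 22\right) = 22 \left(- \frac{121}{25} - 22\right) = 22 \left(- \frac{671}{25}\right) = - \frac{14762}{25}$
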